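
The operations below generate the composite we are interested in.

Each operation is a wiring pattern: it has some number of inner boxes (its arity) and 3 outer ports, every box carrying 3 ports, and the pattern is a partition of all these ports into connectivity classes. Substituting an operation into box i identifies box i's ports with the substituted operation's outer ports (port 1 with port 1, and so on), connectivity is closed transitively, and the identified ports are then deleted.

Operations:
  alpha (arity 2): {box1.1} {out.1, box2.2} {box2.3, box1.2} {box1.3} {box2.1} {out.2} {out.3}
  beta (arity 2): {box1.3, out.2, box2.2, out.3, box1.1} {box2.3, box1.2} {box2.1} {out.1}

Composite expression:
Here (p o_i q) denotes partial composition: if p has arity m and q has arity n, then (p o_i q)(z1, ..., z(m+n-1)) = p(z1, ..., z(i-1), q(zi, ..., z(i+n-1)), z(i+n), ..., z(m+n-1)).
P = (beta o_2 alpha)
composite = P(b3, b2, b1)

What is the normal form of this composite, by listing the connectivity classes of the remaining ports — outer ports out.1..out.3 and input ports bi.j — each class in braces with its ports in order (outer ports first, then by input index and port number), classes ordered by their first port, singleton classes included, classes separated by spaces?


{out.1} {out.2, out.3, b3.1, b3.3} {b1.1} {b1.2} {b1.3, b2.2} {b2.1} {b2.3} {b3.2}

Treat the ports identified at beta as solder joints: merge, then drop.
composing alpha on (b2, b1), with out.j its own outer ports: {out.1, b1.2} {out.2} {out.3} {b1.1} {b1.3, b2.2} {b2.1} {b2.3}
composing beta on (b3, b2, b1), with out.j its own outer ports: {out.1} {out.2, out.3, b3.1, b3.3} {b1.1} {b1.2} {b1.3, b2.2} {b2.1} {b2.3} {b3.2}


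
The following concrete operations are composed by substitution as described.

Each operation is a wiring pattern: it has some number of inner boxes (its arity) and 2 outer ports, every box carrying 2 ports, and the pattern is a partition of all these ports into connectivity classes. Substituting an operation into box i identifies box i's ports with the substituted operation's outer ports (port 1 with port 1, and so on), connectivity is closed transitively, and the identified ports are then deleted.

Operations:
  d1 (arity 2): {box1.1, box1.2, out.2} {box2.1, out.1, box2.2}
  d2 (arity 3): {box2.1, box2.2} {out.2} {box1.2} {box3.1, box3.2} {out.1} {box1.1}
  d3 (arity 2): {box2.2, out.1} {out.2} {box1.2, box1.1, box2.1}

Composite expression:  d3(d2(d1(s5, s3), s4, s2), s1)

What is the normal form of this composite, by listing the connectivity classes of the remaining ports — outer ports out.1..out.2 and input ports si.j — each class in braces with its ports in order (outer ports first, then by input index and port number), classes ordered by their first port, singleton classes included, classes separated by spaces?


{out.1, s1.2} {out.2} {s1.1} {s2.1, s2.2} {s3.1, s3.2} {s4.1, s4.2} {s5.1, s5.2}

Reachability decides: close wires over d3-identified ports.
stage d1: inputs (s5, s3), connectivity {out.1, s3.1, s3.2} {out.2, s5.1, s5.2}, out.j its boundary
stage d2: inputs (s5, s3, s4, s2), connectivity {out.1} {out.2} {s2.1, s2.2} {s3.1, s3.2} {s4.1, s4.2} {s5.1, s5.2}, out.j its boundary
stage d3: inputs (s5, s3, s4, s2, s1), connectivity {out.1, s1.2} {out.2} {s1.1} {s2.1, s2.2} {s3.1, s3.2} {s4.1, s4.2} {s5.1, s5.2}, out.j its boundary


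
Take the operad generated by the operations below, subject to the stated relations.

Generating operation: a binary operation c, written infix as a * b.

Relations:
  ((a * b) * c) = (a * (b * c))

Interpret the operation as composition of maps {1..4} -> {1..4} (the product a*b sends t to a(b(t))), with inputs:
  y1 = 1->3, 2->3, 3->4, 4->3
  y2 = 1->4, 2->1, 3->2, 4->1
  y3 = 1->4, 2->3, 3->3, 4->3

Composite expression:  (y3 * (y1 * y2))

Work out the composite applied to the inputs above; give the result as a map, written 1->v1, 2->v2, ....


1->3, 2->3, 3->3, 4->3

(y1 * y2) = 1->3, 2->3, 3->3, 4->3
(y3 * (y1 * y2)) = 1->3, 2->3, 3->3, 4->3


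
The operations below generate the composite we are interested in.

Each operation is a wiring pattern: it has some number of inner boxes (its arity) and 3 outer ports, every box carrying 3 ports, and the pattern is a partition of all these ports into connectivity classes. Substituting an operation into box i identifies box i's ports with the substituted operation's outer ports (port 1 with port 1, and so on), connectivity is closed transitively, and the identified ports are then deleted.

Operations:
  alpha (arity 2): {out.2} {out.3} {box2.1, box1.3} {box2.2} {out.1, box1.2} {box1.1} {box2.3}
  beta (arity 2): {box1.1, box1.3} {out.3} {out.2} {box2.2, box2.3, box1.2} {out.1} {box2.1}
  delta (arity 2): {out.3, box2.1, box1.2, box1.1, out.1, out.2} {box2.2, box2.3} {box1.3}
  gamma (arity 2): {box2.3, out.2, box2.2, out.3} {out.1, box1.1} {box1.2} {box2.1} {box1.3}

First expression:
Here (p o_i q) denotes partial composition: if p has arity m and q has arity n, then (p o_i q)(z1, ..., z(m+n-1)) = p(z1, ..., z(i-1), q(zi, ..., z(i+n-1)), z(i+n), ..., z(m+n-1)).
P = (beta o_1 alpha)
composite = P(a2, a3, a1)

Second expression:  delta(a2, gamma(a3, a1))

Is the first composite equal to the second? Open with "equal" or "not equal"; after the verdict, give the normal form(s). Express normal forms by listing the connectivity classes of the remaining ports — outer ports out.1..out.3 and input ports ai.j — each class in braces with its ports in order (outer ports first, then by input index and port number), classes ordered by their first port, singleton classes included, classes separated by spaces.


not equal; first: {out.1} {out.2} {out.3} {a1.1} {a1.2, a1.3} {a2.1} {a2.2} {a2.3, a3.1} {a3.2} {a3.3}; second: {out.1, out.2, out.3, a2.1, a2.2, a3.1} {a1.1} {a1.2, a1.3} {a2.3} {a3.2} {a3.3}

In normal form, the first expression is {out.1} {out.2} {out.3} {a1.1} {a1.2, a1.3} {a2.1} {a2.2} {a2.3, a3.1} {a3.2} {a3.3}
In normal form, the second expression is {out.1, out.2, out.3, a2.1, a2.2, a3.1} {a1.1} {a1.2, a1.3} {a2.3} {a3.2} {a3.3}
Different reductions; not equal.


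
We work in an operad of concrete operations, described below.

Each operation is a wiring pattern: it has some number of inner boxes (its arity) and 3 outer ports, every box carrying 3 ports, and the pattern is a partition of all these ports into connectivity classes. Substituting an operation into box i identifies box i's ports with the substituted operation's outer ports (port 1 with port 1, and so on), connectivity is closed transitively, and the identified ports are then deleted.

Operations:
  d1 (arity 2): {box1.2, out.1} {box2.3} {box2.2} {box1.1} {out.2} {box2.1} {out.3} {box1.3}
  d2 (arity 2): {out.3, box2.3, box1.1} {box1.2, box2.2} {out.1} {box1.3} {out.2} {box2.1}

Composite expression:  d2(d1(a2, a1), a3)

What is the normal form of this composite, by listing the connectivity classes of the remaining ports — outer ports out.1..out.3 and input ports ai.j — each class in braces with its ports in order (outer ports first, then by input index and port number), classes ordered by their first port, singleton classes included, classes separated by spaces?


{out.1} {out.2} {out.3, a2.2, a3.3} {a1.1} {a1.2} {a1.3} {a2.1} {a2.3} {a3.1} {a3.2}

Reachability decides: close wires over d2-identified ports.
after d1, the pattern on (a2, a1) reads {out.1, a2.2} {out.2} {out.3} {a1.1} {a1.2} {a1.3} {a2.1} {a2.3} (out.j = its outer ports)
after d2, the pattern on (a2, a1, a3) reads {out.1} {out.2} {out.3, a2.2, a3.3} {a1.1} {a1.2} {a1.3} {a2.1} {a2.3} {a3.1} {a3.2} (out.j = its outer ports)


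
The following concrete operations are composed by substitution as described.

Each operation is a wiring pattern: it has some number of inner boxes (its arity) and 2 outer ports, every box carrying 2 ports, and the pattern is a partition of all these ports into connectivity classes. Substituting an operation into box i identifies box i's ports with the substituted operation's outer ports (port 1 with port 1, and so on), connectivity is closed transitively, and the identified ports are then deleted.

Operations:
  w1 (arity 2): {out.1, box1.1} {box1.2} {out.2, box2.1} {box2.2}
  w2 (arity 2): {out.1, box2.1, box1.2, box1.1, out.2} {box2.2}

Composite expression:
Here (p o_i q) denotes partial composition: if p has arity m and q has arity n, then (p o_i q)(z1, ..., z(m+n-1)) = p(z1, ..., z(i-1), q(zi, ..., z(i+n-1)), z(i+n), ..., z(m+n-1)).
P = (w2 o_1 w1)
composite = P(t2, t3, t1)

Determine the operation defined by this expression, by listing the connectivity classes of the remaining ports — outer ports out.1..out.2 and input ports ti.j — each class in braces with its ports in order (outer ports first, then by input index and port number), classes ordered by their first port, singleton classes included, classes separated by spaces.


{out.1, out.2, t1.1, t2.1, t3.1} {t1.2} {t2.2} {t3.2}

Two ports join when wires chain via w2-identified ports.
after w1, the pattern on (t2, t3) reads {out.1, t2.1} {out.2, t3.1} {t2.2} {t3.2} (out.j = its outer ports)
after w2, the pattern on (t2, t3, t1) reads {out.1, out.2, t1.1, t2.1, t3.1} {t1.2} {t2.2} {t3.2} (out.j = its outer ports)


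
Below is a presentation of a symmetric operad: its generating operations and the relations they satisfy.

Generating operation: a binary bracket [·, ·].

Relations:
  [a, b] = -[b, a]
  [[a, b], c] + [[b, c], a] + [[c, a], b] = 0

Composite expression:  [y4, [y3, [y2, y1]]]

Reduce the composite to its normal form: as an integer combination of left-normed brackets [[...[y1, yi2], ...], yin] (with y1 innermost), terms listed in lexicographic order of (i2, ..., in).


-[[[y1, y2], y3], y4]

Skip Jacobi rewriting: expand, keep y1-initial words, read off terms.
Composite bracket: [y4, [y3, [y2, y1]]]
Expanding via [a, b] = ab - ba: 8 signed words (2^3 = 8).
Words beginning with y1 determine it all:
  y1y2y3y4 (sign -1) contributes -[[[y1, y2], y3], y4]


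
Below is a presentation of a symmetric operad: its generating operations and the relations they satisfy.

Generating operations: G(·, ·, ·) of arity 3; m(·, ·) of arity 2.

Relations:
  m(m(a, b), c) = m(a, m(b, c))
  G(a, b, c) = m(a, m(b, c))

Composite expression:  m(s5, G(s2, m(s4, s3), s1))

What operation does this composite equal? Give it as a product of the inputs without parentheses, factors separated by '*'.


All parenthesizations of m agree; list the s-inputs left to right.
m(s4, s3) linearizes to s4 * s3
G(s2, m(s4, s3), s1) linearizes to s2 * s4 * s3 * s1
m(s5, G(s2, m(s4, s3), s1)) linearizes to s5 * s2 * s4 * s3 * s1

s5 * s2 * s4 * s3 * s1


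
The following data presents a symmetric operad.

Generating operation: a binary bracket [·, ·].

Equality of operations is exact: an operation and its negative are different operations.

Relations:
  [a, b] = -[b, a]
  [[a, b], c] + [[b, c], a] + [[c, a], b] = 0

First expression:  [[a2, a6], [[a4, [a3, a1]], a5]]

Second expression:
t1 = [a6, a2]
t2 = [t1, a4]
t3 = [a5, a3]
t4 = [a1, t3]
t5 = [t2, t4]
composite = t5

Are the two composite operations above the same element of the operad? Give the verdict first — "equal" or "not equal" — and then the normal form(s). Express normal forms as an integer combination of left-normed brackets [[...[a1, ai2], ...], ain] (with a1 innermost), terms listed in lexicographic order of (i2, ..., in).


Normal form of the first expression: -[[[[[a1, a3], a4], a5], a2], a6] + [[[[[a1, a3], a4], a5], a6], a2]
Normal form of the second expression: -[[[[[a1, a3], a5], a2], a6], a4] + [[[[[a1, a3], a5], a4], a2], a6] - [[[[[a1, a3], a5], a4], a6], a2] + [[[[[a1, a3], a5], a6], a2], a4] + [[[[[a1, a5], a3], a2], a6], a4] - [[[[[a1, a5], a3], a4], a2], a6] + [[[[[a1, a5], a3], a4], a6], a2] - [[[[[a1, a5], a3], a6], a2], a4]
They disagree, so not equal.

not equal; first: -[[[[[a1, a3], a4], a5], a2], a6] + [[[[[a1, a3], a4], a5], a6], a2]; second: -[[[[[a1, a3], a5], a2], a6], a4] + [[[[[a1, a3], a5], a4], a2], a6] - [[[[[a1, a3], a5], a4], a6], a2] + [[[[[a1, a3], a5], a6], a2], a4] + [[[[[a1, a5], a3], a2], a6], a4] - [[[[[a1, a5], a3], a4], a2], a6] + [[[[[a1, a5], a3], a4], a6], a2] - [[[[[a1, a5], a3], a6], a2], a4]


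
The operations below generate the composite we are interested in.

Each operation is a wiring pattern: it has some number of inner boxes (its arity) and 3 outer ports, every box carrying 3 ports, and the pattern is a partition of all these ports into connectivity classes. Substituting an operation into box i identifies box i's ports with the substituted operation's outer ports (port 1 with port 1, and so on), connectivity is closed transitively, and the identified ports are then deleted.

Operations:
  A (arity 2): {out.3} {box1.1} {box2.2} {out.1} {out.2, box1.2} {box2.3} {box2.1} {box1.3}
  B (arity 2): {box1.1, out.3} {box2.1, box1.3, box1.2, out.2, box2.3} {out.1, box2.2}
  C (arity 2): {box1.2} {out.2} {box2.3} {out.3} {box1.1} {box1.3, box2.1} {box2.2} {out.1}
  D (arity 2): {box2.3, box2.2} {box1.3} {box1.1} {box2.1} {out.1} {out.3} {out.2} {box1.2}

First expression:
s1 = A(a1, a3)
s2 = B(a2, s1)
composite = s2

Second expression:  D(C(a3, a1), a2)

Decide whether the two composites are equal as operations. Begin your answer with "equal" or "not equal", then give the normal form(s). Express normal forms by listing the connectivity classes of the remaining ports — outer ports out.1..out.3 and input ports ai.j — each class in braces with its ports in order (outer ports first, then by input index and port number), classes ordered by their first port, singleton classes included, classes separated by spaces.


The first expression reduces to {out.1, a1.2} {out.2, a2.2, a2.3} {out.3, a2.1} {a1.1} {a1.3} {a3.1} {a3.2} {a3.3}
The second expression reduces to {out.1} {out.2} {out.3} {a1.1, a3.3} {a1.2} {a1.3} {a2.1} {a2.2, a2.3} {a3.1} {a3.2}
Different reductions; not equal.

not equal; first: {out.1, a1.2} {out.2, a2.2, a2.3} {out.3, a2.1} {a1.1} {a1.3} {a3.1} {a3.2} {a3.3}; second: {out.1} {out.2} {out.3} {a1.1, a3.3} {a1.2} {a1.3} {a2.1} {a2.2, a2.3} {a3.1} {a3.2}


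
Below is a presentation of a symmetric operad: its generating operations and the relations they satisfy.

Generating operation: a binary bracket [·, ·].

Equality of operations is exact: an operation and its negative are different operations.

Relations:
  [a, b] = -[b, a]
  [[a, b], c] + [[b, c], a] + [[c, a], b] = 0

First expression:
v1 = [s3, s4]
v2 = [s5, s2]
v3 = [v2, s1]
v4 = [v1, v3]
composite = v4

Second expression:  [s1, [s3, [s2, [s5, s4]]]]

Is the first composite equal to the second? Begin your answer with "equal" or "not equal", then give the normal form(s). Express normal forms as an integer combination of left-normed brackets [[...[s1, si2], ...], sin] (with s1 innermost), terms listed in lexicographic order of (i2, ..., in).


The first composite normalizes to -[[[[s1, s2], s5], s3], s4] + [[[[s1, s2], s5], s4], s3] + [[[[s1, s5], s2], s3], s4] - [[[[s1, s5], s2], s4], s3]
The second composite normalizes to [[[[s1, s2], s4], s5], s3] - [[[[s1, s2], s5], s4], s3] - [[[[s1, s3], s2], s4], s5] + [[[[s1, s3], s2], s5], s4] + [[[[s1, s3], s4], s5], s2] - [[[[s1, s3], s5], s4], s2] - [[[[s1, s4], s5], s2], s3] + [[[[s1, s5], s4], s2], s3]
No match — not equal.

not equal; first: -[[[[s1, s2], s5], s3], s4] + [[[[s1, s2], s5], s4], s3] + [[[[s1, s5], s2], s3], s4] - [[[[s1, s5], s2], s4], s3]; second: [[[[s1, s2], s4], s5], s3] - [[[[s1, s2], s5], s4], s3] - [[[[s1, s3], s2], s4], s5] + [[[[s1, s3], s2], s5], s4] + [[[[s1, s3], s4], s5], s2] - [[[[s1, s3], s5], s4], s2] - [[[[s1, s4], s5], s2], s3] + [[[[s1, s5], s4], s2], s3]


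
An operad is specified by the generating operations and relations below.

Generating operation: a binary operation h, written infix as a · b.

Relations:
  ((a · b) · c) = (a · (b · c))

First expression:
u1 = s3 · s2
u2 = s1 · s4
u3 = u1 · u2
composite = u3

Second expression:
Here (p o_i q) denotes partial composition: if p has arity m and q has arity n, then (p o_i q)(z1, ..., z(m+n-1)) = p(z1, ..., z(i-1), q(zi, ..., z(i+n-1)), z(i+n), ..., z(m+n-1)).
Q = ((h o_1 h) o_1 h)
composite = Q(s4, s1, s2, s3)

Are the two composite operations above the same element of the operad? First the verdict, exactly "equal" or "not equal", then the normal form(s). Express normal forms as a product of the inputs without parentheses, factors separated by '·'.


The first expression reduces to s3 · s2 · s1 · s4
The second expression reduces to s4 · s1 · s2 · s3
No match — not equal.

not equal; the first gives s3 · s2 · s1 · s4 and the second s4 · s1 · s2 · s3


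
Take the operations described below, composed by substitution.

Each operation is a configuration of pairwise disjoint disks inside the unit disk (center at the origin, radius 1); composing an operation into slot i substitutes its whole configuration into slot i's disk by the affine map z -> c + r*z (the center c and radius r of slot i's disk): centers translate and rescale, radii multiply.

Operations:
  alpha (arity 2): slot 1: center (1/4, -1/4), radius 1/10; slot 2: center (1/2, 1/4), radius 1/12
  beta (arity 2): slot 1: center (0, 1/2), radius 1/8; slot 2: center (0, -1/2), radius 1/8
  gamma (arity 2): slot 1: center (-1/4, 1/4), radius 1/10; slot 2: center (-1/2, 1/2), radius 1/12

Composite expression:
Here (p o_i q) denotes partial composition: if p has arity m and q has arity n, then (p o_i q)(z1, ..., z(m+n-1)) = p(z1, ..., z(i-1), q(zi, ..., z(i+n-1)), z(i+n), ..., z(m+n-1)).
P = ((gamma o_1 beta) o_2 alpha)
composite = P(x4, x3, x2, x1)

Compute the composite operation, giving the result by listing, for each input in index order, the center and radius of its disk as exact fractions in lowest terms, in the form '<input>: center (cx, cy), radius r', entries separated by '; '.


x1: center (-1/2, 1/2), radius 1/12; x2: center (-39/160, 13/64), radius 1/960; x3: center (-79/320, 63/320), radius 1/800; x4: center (-1/4, 3/10), radius 1/80

Below gamma, radii multiply path by path; the x-disk centers shift.
x4 passes through 2 substitutions, ending at center (-1/4, 3/10), radius 1/80
x3 passes through 3 substitutions, ending at center (-79/320, 63/320), radius 1/800
x2 passes through 3 substitutions, ending at center (-39/160, 13/64), radius 1/960
x1 passes through 1 substitution, ending at center (-1/2, 1/2), radius 1/12


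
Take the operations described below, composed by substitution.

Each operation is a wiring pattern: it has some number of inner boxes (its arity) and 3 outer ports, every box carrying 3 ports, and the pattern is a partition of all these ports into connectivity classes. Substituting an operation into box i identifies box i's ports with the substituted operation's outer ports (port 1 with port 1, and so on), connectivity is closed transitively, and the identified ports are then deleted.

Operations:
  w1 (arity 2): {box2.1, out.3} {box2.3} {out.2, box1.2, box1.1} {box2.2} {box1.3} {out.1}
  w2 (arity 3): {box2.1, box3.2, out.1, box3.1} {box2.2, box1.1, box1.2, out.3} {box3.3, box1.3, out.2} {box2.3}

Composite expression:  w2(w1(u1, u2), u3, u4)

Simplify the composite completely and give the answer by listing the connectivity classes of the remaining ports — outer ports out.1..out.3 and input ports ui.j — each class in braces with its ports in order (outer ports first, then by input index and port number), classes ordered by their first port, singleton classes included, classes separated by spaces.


{out.1, u3.1, u4.1, u4.2} {out.2, u2.1, u4.3} {out.3, u1.1, u1.2, u3.2} {u1.3} {u2.2} {u2.3} {u3.3}

After gluing at w2, chains via deleted ports link the u-ports.
w1 over (u1, u2) gives {out.1} {out.2, u1.1, u1.2} {out.3, u2.1} {u1.3} {u2.2} {u2.3}, out.j being that stage's outer ports
w2 over (u1, u2, u3, u4) gives {out.1, u3.1, u4.1, u4.2} {out.2, u2.1, u4.3} {out.3, u1.1, u1.2, u3.2} {u1.3} {u2.2} {u2.3} {u3.3}, out.j being that stage's outer ports


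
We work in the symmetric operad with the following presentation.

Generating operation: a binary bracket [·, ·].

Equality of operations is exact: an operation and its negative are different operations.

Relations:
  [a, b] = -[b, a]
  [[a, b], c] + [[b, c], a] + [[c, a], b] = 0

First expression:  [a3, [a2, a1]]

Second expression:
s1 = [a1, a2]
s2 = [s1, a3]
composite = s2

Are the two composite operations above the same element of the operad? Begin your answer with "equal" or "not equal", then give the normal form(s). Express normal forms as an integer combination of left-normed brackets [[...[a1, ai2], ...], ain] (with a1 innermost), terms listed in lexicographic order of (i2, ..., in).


equal — both sides give [[a1, a2], a3]

The first composite normalizes to [[a1, a2], a3]
The second composite normalizes to [[a1, a2], a3]
Both agree, so they are equal.


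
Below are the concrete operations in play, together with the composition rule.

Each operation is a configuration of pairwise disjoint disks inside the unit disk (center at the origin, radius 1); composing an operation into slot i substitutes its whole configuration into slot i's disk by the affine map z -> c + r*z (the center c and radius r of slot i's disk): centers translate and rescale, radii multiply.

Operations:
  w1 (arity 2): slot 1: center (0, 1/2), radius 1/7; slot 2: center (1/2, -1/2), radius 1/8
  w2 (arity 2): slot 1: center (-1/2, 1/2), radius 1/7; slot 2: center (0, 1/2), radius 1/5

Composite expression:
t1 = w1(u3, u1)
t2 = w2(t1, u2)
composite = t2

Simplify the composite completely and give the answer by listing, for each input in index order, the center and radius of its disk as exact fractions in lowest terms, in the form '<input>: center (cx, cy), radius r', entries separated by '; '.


Follow each u-input down from w2: c' goes to c + r*c', radius to r*r'.
u3 passes through 2 substitutions, ending at center (-1/2, 4/7), radius 1/49
u1 passes through 2 substitutions, ending at center (-3/7, 3/7), radius 1/56
u2 passes through 1 substitution, ending at center (0, 1/2), radius 1/5

u1: center (-3/7, 3/7), radius 1/56; u2: center (0, 1/2), radius 1/5; u3: center (-1/2, 4/7), radius 1/49


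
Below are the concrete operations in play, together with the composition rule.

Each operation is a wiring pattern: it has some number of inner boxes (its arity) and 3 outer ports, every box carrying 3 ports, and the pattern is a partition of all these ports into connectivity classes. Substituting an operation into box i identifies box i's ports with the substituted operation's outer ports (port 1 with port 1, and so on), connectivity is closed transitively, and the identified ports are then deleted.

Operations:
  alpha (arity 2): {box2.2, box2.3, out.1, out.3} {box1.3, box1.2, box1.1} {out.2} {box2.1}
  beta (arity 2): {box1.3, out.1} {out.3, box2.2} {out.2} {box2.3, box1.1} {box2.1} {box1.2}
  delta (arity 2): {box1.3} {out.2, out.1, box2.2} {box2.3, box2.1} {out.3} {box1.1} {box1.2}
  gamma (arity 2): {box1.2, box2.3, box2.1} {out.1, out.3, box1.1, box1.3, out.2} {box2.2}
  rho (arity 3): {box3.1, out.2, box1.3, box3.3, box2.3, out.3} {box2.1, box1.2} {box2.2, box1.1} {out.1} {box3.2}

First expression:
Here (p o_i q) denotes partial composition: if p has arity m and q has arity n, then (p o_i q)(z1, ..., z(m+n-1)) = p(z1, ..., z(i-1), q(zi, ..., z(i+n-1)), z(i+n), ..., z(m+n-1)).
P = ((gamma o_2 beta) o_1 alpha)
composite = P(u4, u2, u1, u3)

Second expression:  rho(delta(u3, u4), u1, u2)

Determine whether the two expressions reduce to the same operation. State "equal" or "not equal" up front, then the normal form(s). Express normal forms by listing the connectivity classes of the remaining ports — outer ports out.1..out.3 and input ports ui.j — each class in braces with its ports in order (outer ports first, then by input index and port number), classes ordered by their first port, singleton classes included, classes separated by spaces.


not equal; first: {out.1, out.2, out.3, u2.2, u2.3} {u1.1, u3.3} {u1.2} {u1.3, u3.2} {u2.1} {u3.1} {u4.1, u4.2, u4.3}; second: {out.1} {out.2, out.3, u1.3, u2.1, u2.3} {u1.1, u1.2, u4.2} {u2.2} {u3.1} {u3.2} {u3.3} {u4.1, u4.3}

Normal form of the first expression: {out.1, out.2, out.3, u2.2, u2.3} {u1.1, u3.3} {u1.2} {u1.3, u3.2} {u2.1} {u3.1} {u4.1, u4.2, u4.3}
Normal form of the second expression: {out.1} {out.2, out.3, u1.3, u2.1, u2.3} {u1.1, u1.2, u4.2} {u2.2} {u3.1} {u3.2} {u3.3} {u4.1, u4.3}
The forms do not match — not equal.


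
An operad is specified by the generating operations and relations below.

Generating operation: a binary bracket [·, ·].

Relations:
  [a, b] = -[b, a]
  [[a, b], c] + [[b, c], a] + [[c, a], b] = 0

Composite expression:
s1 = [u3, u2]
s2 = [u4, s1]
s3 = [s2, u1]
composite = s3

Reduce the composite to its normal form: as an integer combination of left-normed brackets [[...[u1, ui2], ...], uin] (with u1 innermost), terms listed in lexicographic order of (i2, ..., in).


-[[[u1, u2], u3], u4] + [[[u1, u3], u2], u4] + [[[u1, u4], u2], u3] - [[[u1, u4], u3], u2]

A multilinear Lie element is pinned by u1-initial words (u1 innermost).
Composite bracket: [[u4, [u3, u2]], u1]
Applying ab - ba throughout gives 8 signed words (2^3 = 8).
Keep just the words that open with u1:
  sign of u1u2u3u4 is -1, so it contributes -[[[u1, u2], u3], u4]
  sign of u1u3u2u4 is +1, so it contributes +[[[u1, u3], u2], u4]
  sign of u1u4u2u3 is +1, so it contributes +[[[u1, u4], u2], u3]
  sign of u1u4u3u2 is -1, so it contributes -[[[u1, u4], u3], u2]


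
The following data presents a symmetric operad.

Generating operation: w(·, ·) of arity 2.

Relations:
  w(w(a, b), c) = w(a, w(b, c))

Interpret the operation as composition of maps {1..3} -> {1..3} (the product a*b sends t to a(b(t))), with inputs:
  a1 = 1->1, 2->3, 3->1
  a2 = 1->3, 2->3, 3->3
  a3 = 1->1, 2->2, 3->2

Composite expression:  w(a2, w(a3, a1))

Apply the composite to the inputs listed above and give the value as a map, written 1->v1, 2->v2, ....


w(a3, a1) = 1->1, 2->2, 3->1
w(a2, w(a3, a1)) = 1->3, 2->3, 3->3

1->3, 2->3, 3->3


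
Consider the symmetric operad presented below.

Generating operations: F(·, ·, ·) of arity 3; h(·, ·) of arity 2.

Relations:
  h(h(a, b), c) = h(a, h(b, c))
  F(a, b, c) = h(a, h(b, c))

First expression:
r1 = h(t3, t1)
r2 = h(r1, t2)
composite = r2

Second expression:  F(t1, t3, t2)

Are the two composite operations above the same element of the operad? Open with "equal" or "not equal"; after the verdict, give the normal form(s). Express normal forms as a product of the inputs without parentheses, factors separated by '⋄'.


Normal form of the first expression: t3 ⋄ t1 ⋄ t2
Normal form of the second expression: t1 ⋄ t3 ⋄ t2
They disagree, so not equal.

not equal — first t3 ⋄ t1 ⋄ t2, second t1 ⋄ t3 ⋄ t2


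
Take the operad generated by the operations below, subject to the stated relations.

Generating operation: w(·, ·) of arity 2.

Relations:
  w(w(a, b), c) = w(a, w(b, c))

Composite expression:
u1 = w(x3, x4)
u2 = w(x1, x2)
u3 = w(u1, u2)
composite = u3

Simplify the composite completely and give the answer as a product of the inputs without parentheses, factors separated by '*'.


x3 * x4 * x1 * x2


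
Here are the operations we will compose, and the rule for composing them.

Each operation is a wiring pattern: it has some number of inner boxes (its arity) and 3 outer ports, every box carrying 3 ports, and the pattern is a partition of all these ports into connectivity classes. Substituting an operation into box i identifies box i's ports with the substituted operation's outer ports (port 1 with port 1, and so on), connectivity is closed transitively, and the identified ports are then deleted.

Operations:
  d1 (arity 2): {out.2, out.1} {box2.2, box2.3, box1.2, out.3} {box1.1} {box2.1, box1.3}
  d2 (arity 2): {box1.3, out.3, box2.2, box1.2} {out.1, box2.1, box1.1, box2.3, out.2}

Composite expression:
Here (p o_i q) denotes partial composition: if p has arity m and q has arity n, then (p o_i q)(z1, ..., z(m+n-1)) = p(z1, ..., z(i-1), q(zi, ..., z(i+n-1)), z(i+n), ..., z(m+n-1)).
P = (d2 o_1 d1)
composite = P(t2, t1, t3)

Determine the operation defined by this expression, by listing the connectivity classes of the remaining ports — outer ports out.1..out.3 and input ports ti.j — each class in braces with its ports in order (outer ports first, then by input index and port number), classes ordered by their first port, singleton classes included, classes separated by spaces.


Connectivity passes through glued d2-boundaries; trace each wire chain.
composing d1 on (t2, t1), with out.j its own outer ports: {out.1, out.2} {out.3, t1.2, t1.3, t2.2} {t1.1, t2.3} {t2.1}
composing d2 on (t2, t1, t3), with out.j its own outer ports: {out.1, out.2, out.3, t1.2, t1.3, t2.2, t3.1, t3.2, t3.3} {t1.1, t2.3} {t2.1}

{out.1, out.2, out.3, t1.2, t1.3, t2.2, t3.1, t3.2, t3.3} {t1.1, t2.3} {t2.1}


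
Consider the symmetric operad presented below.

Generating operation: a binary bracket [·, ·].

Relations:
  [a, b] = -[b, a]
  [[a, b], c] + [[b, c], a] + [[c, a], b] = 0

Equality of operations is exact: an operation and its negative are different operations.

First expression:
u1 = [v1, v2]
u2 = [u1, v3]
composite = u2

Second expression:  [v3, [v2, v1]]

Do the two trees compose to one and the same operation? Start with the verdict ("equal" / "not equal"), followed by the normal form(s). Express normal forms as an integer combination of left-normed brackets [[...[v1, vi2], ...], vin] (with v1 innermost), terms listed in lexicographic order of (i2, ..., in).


equal; both compose to [[v1, v2], v3]

In normal form, the first expression is [[v1, v2], v3]
In normal form, the second expression is [[v1, v2], v3]
One common form — equal.


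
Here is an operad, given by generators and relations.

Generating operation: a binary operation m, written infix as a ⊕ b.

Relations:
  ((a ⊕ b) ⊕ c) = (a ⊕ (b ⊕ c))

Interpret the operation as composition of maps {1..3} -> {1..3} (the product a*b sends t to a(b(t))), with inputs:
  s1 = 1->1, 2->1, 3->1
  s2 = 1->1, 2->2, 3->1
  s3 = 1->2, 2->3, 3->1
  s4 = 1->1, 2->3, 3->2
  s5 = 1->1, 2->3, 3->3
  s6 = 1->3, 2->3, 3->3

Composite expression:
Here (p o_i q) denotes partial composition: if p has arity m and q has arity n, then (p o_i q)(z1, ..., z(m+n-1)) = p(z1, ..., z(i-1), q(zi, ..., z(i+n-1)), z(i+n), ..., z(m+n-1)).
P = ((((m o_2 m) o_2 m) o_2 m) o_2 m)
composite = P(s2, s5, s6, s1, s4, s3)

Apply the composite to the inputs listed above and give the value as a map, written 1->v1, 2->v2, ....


1->1, 2->1, 3->1


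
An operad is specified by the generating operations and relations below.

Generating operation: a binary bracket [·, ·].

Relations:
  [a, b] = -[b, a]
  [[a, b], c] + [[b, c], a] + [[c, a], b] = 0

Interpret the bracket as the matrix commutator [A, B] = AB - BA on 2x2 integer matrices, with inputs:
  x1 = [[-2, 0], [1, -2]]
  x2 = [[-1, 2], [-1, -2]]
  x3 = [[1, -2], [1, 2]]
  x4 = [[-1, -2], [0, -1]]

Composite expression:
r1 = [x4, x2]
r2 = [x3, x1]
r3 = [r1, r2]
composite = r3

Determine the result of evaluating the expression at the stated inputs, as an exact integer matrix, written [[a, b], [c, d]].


[[2, 8], [-4, -2]]

[x4, x2] = [[2, 2], [0, -2]]
[x3, x1] = [[-2, 0], [1, 2]]
[[x4, x2], [x3, x1]] = [[2, 8], [-4, -2]]


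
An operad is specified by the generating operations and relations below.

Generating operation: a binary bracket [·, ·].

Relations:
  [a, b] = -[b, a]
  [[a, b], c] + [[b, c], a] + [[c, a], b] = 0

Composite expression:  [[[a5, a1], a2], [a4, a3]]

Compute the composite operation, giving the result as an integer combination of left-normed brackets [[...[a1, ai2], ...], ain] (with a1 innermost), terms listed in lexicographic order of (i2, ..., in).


[[[[a1, a5], a2], a3], a4] - [[[[a1, a5], a2], a4], a3]

Left-normed coefficients sit on the a1-initial expansion words.
Composite bracket: [[[a5, a1], a2], [a4, a3]]
Full expansion: 16 signed words from ab - ba (2^4 = 16).
Words beginning with a1 determine it all:
  a1a5a2a3a4 appears with sign +1, giving the term +[[[[a1, a5], a2], a3], a4]
  a1a5a2a4a3 appears with sign -1, giving the term -[[[[a1, a5], a2], a4], a3]


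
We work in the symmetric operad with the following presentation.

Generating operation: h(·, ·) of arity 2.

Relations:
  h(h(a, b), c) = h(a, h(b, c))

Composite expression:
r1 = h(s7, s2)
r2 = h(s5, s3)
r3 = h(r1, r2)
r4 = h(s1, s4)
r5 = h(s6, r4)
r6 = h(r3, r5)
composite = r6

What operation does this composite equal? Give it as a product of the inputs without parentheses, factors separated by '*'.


Under associativity of h, the answer is the s's in reading order.
h(s7, s2) unparenthesizes to s7 * s2
h(s5, s3) unparenthesizes to s5 * s3
h(h(s7, s2), h(s5, s3)) unparenthesizes to s7 * s2 * s5 * s3
h(s1, s4) unparenthesizes to s1 * s4
h(s6, h(s1, s4)) unparenthesizes to s6 * s1 * s4
h(h(h(s7, s2), h(s5, s3)), h(s6, h(s1, s4))) unparenthesizes to s7 * s2 * s5 * s3 * s6 * s1 * s4

s7 * s2 * s5 * s3 * s6 * s1 * s4


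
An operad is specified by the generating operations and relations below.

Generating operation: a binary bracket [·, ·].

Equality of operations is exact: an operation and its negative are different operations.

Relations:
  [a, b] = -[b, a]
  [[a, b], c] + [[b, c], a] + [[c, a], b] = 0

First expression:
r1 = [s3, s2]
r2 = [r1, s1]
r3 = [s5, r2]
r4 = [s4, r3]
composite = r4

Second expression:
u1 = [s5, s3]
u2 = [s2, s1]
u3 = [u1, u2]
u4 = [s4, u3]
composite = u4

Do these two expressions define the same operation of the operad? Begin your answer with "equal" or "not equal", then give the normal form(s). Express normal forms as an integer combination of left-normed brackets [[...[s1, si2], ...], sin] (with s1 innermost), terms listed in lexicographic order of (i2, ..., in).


not equal — first [[[[s1, s2], s3], s5], s4] - [[[[s1, s3], s2], s5], s4], second [[[[s1, s2], s3], s5], s4] - [[[[s1, s2], s5], s3], s4]

The first expression, normalized: [[[[s1, s2], s3], s5], s4] - [[[[s1, s3], s2], s5], s4]
The second expression, normalized: [[[[s1, s2], s3], s5], s4] - [[[[s1, s2], s5], s3], s4]
The forms do not match — not equal.


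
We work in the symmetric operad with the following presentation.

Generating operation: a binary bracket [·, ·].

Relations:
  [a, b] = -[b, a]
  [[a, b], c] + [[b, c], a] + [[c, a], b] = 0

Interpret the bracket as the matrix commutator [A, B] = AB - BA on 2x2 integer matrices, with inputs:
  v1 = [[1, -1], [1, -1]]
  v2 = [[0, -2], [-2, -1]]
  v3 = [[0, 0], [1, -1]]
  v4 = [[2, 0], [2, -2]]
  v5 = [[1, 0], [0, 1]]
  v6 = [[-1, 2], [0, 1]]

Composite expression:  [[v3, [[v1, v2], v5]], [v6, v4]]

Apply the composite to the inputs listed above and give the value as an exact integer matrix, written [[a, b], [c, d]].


[v1, v2] = [[4, -3], [5, -4]]
[[v1, v2], v5] = [[0, 0], [0, 0]]
[v3, [[v1, v2], v5]] = [[0, 0], [0, 0]]
[v6, v4] = [[4, -8], [4, -4]]
[[v3, [[v1, v2], v5]], [v6, v4]] = [[0, 0], [0, 0]]

[[0, 0], [0, 0]]


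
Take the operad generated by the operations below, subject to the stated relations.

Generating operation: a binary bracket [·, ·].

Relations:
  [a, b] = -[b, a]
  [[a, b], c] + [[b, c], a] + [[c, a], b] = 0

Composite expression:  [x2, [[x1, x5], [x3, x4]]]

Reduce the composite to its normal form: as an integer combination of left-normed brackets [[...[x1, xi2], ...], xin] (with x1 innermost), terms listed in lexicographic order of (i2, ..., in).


-[[[[x1, x5], x3], x4], x2] + [[[[x1, x5], x4], x3], x2]

Left-normed coefficients sit on the x1-initial expansion words.
Composite bracket: [x2, [[x1, x5], [x3, x4]]]
Expanding via [a, b] = ab - ba: 16 signed words (2^4 = 16).
The x1-initial words carry the normal form:
  word x1x5x3x4x2 has sign -1, contributing -[[[[x1, x5], x3], x4], x2]
  word x1x5x4x3x2 has sign +1, contributing +[[[[x1, x5], x4], x3], x2]


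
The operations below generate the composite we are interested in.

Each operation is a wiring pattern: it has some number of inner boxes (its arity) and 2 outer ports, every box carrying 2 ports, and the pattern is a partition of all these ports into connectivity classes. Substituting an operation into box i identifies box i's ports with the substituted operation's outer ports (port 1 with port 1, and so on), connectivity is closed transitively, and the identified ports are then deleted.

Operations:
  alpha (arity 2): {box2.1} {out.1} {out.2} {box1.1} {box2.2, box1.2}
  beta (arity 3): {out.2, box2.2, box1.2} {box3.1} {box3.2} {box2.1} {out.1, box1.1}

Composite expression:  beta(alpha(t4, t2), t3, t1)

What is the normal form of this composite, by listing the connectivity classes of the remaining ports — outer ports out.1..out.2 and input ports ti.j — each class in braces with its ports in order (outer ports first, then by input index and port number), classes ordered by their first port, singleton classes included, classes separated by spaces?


{out.1} {out.2, t3.2} {t1.1} {t1.2} {t2.1} {t2.2, t4.2} {t3.1} {t4.1}


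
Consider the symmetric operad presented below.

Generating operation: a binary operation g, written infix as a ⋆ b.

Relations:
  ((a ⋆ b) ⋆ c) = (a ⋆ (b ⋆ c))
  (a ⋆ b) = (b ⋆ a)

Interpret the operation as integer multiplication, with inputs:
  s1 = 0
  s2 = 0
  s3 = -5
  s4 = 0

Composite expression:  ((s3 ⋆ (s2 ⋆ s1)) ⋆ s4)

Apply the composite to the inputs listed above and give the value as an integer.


0

(s2 ⋆ s1) = 0
(s3 ⋆ (s2 ⋆ s1)) = 0
((s3 ⋆ (s2 ⋆ s1)) ⋆ s4) = 0


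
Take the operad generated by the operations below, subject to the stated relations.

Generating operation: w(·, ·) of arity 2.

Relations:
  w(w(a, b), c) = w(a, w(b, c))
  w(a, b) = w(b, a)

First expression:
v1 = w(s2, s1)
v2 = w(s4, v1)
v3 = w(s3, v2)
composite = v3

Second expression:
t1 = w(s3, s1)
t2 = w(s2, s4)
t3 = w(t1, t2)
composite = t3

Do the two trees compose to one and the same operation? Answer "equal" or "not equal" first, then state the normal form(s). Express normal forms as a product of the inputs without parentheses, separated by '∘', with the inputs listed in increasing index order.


equal; the common form is s1 ∘ s2 ∘ s3 ∘ s4

The first expression, normalized: s1 ∘ s2 ∘ s3 ∘ s4
The second expression, normalized: s1 ∘ s2 ∘ s3 ∘ s4
Same normal form: equal.


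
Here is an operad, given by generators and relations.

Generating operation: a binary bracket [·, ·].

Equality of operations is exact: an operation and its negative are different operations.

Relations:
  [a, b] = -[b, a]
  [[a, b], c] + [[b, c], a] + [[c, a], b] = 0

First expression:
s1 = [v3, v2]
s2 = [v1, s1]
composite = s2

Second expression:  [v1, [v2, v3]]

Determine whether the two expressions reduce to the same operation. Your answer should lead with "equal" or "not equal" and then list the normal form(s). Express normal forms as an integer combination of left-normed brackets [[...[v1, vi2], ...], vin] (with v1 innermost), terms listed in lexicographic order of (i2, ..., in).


not equal; first: -[[v1, v2], v3] + [[v1, v3], v2]; second: [[v1, v2], v3] - [[v1, v3], v2]


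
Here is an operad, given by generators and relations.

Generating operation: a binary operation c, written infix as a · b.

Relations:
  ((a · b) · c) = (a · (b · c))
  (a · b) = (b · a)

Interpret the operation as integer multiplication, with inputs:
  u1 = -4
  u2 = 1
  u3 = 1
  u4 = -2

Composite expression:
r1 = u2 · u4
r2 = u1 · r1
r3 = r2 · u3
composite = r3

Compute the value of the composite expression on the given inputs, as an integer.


8

(u2 · u4) = -2
(u1 · (u2 · u4)) = 8
((u1 · (u2 · u4)) · u3) = 8


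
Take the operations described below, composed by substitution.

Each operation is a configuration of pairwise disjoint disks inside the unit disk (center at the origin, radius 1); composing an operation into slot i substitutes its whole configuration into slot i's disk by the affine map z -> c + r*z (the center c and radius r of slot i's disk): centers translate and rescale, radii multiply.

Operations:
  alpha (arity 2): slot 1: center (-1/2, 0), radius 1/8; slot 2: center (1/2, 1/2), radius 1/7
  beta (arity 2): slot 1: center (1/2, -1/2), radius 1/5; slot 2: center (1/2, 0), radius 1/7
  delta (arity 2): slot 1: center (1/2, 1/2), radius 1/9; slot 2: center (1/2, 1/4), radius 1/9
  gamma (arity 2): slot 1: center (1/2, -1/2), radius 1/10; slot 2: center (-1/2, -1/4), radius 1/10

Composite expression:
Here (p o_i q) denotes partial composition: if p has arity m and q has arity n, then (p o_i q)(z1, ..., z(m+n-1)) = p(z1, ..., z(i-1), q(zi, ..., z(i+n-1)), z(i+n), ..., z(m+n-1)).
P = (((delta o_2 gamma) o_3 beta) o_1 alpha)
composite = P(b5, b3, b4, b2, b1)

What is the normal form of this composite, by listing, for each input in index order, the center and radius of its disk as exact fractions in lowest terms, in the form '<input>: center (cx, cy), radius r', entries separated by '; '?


Each b-disk chains the slot maps above it in delta; radii multiply.
input b5: applying the 2 nested substitutions gives center (4/9, 1/2), radius 1/72
input b3: applying the 2 nested substitutions gives center (5/9, 5/9), radius 1/63
input b4: applying the 2 nested substitutions gives center (5/9, 7/36), radius 1/90
input b2: applying the 3 nested substitutions gives center (9/20, 13/60), radius 1/450
input b1: applying the 3 nested substitutions gives center (9/20, 2/9), radius 1/630

b1: center (9/20, 2/9), radius 1/630; b2: center (9/20, 13/60), radius 1/450; b3: center (5/9, 5/9), radius 1/63; b4: center (5/9, 7/36), radius 1/90; b5: center (4/9, 1/2), radius 1/72
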